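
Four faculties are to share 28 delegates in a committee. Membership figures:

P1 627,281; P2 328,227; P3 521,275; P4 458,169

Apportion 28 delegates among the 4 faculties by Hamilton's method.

Total 1934952; standard divisor 1934952/28 ≈ 69105.429.
Standard quotas: P1 9.0772, P2 4.7497, P3 7.5432, P4 6.6300.
Lower quotas: P1 9, P2 4, P3 7, P4 6 (sum 26, leaving 2 seats).
Remainders in descending order: P2 0.7497, P4 0.6300, P3 0.5432, P1 0.0772.
The surplus seats go to P2, P4.

P1 9; P2 5; P3 7; P4 7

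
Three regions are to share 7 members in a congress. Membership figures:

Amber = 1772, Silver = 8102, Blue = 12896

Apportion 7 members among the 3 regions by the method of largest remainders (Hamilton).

The standard divisor is 22770/7 ≈ 3252.857.
Standard quotas: Amber 0.5448, Silver 2.4907, Blue 3.9645.
Lower quotas: Amber 0, Silver 2, Blue 3 (sum 5, leaving 2 seats).
Remainders in descending order: Blue 0.9645, Amber 0.5448, Silver 0.4907.
Largest remainders: Blue, Amber receive the extra seats.

Amber 1; Silver 2; Blue 4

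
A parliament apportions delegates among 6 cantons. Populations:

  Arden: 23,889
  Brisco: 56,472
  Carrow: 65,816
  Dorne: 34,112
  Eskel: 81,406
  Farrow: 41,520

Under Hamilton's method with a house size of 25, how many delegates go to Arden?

2

Total 303215; standard divisor 303215/25 ≈ 12128.6.
Standard quotas: Arden 1.9696, Brisco 4.6561, Carrow 5.4265, Dorne 2.8125, Eskel 6.7119, Farrow 3.4233.
Lower quotas: Arden 1, Brisco 4, Carrow 5, Dorne 2, Eskel 6, Farrow 3 (sum 21, leaving 4 seats).
Remainders in descending order: Arden 0.9696, Dorne 0.8125, Eskel 0.7119, Brisco 0.6561, Carrow 0.4265, Farrow 0.4233.
Largest remainders: Arden, Dorne, Eskel, Brisco receive the extra seats.
Arden receives 2.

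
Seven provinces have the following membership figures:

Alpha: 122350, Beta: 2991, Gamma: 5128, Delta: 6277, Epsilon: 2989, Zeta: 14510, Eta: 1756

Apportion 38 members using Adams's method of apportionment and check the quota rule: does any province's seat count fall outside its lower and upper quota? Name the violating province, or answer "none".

Alpha

Standard quotas: Alpha 29.803, Beta 0.729, Gamma 1.249, Delta 1.529, Epsilon 0.728, Zeta 3.534, Eta 0.428.
Adams allocation: Alpha 27, Beta 1, Gamma 2, Delta 2, Epsilon 1, Zeta 4, Eta 1.
Alpha has quota 29.803 (lower 29, upper 30) but receives 27 — outside the quota interval.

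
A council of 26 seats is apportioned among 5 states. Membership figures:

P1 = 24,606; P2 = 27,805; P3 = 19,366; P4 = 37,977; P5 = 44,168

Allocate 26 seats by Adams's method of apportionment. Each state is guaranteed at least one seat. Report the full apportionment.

P1: 4; P2: 5; P3: 4; P4: 6; P5: 7

Standard divisor 153922/26 ≈ 5920.077; standard quotas: P1 4.156, P2 4.697, P3 3.271, P4 6.415, P5 7.461.
Rounding up gives 5, 5, 4, 7, 8 = 29 seats, so the divisor must be adjusted.
With modified divisor 6400: modified quotas P1 3.845, P2 4.345, P3 3.026, P4 5.934, P5 6.901.
Rounding up: P1 4, P2 5, P3 4, P4 6, P5 7 (total 26).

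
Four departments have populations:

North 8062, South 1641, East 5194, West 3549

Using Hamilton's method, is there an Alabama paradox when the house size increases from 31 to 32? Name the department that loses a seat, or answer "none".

none

At 31 seats: North 13, South 3, East 9, West 6.
At 32 seats: North 14, South 3, East 9, West 6.
No department's allocation decreased.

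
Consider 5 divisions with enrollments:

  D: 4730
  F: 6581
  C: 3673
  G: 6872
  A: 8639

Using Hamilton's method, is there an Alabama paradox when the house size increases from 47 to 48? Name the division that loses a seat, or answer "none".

At 47 seats: D 7, F 10, C 6, G 11, A 13.
At 48 seats: D 7, F 10, C 6, G 11, A 14.
No division's allocation decreased.

none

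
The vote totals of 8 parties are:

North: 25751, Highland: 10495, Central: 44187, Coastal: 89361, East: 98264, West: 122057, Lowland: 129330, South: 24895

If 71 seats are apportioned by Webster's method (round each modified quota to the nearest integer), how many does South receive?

Standard divisor 544340/71 ≈ 7666.761; standard quotas: North 3.359, Highland 1.369, Central 5.763, Coastal 11.656, East 12.817, West 15.920, Lowland 16.869, South 3.247.
Rounding to the nearest integer gives North 3, Highland 1, Central 6, Coastal 12, East 13, West 16, Lowland 17, South 3 — total 71, matching the house size, so no adjustment is needed.
South receives 3.

3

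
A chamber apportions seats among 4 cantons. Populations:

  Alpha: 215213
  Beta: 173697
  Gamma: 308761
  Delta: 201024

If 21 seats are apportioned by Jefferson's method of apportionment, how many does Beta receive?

Standard divisor 898695/21 ≈ 42795; standard quotas: Alpha 5.029, Beta 4.059, Gamma 7.215, Delta 4.697.
Rounding down gives 5, 4, 7, 4 = 20 seats, so the divisor must be adjusted.
With modified divisor 39400: modified quotas Alpha 5.462, Beta 4.409, Gamma 7.837, Delta 5.102.
Rounding down: Alpha 5, Beta 4, Gamma 7, Delta 5 (total 21).
Beta receives 4.

4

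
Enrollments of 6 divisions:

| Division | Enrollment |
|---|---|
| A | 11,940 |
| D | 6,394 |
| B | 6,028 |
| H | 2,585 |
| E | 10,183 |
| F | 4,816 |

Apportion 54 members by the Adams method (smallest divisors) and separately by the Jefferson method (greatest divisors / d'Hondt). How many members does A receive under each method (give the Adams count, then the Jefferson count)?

Adams: A 15, D 8, B 8, H 4, E 13, F 6.
Jefferson: A 16, D 8, B 8, H 3, E 13, F 6.
A gets 15 under Adams and 16 under Jefferson.

15 and 16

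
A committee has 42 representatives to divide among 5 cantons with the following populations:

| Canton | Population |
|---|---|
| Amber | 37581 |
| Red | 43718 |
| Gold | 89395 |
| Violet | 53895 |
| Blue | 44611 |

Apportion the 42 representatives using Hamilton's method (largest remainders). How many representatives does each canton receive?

Total 269200; standard divisor 269200/42 ≈ 6409.524.
Standard quotas: Amber 5.8633, Red 6.8208, Gold 13.9472, Violet 8.4086, Blue 6.9601.
Lower quotas: Amber 5, Red 6, Gold 13, Violet 8, Blue 6 (sum 38, leaving 4 seats).
Remainders in descending order: Blue 0.9601, Gold 0.9472, Amber 0.8633, Red 0.8208, Violet 0.4086.
The surplus seats go to Blue, Gold, Amber, Red.

Amber=6, Red=7, Gold=14, Violet=8, Blue=7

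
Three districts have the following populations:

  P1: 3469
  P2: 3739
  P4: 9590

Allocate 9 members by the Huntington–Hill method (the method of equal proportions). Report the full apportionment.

P1 2, P2 2, P4 5

With divisor 1948: modified quotas P1 1.781, P2 1.919, P4 4.923.
Geometric-mean thresholds: P1 √(1·2)=1.414, P2 √(1·2)=1.414, P4 √(4·5)=4.472.
Each quota rounded against its threshold gives P1 2, P2 2, P4 5 (total 9).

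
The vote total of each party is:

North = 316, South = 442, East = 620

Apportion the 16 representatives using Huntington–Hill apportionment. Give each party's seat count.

North=4, South=5, East=7

With divisor 87: modified quotas North 3.632, South 5.080, East 7.126.
Geometric-mean thresholds: North √(3·4)=3.464, South √(5·6)=5.477, East √(7·8)=7.483.
Each quota rounded against its threshold gives North 4, South 5, East 7 (total 16).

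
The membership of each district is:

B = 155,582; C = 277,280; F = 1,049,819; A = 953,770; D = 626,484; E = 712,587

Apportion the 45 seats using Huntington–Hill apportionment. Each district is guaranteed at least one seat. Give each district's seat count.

B 2; C 3; F 13; A 11; D 7; E 9

With divisor 83848: modified quotas B 1.856, C 3.307, F 12.521, A 11.375, D 7.472, E 8.499.
Geometric-mean thresholds: B √(1·2)=1.414, C √(3·4)=3.464, F √(12·13)=12.490, A √(11·12)=11.489, D √(7·8)=7.483, E √(8·9)=8.485.
Each quota rounded against its threshold gives B 2, C 3, F 13, A 11, D 7, E 9 (total 45).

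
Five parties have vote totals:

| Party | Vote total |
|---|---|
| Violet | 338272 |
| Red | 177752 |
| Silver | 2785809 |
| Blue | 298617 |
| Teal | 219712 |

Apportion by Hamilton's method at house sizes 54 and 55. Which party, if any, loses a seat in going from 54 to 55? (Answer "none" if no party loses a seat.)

At 54 seats: Violet 5, Red 3, Silver 39, Blue 4, Teal 3.
At 55 seats: Violet 5, Red 3, Silver 40, Blue 4, Teal 3.
No party's allocation decreased.

none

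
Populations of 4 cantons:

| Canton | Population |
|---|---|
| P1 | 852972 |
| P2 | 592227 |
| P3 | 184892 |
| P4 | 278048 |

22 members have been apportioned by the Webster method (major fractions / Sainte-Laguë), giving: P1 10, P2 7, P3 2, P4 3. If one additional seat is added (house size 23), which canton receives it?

Priority for the next seat is population ÷ (current seats + 0.5).
Priorities: P1 81235.429, P2 78963.600, P3 73956.800, P4 79442.286.
Highest priority: P1.

P1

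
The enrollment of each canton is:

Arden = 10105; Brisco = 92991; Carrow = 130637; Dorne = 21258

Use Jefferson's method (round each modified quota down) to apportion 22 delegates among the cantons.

Standard divisor 254991/22 ≈ 11590.5; standard quotas: Arden 0.872, Brisco 8.023, Carrow 11.271, Dorne 1.834.
Rounding down gives 0, 8, 11, 1 = 20 seats, so the divisor must be adjusted.
With modified divisor 10500: modified quotas Arden 0.962, Brisco 8.856, Carrow 12.442, Dorne 2.025.
Rounding down: Arden 0, Brisco 8, Carrow 12, Dorne 2 (total 22).

Arden=0; Brisco=8; Carrow=12; Dorne=2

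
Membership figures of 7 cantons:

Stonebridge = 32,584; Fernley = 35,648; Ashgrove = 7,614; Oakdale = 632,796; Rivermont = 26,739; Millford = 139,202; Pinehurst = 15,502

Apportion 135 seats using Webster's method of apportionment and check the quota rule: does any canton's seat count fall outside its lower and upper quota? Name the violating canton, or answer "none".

Oakdale

Standard quotas: Stonebridge 4.942, Fernley 5.407, Ashgrove 1.155, Oakdale 95.977, Rivermont 4.056, Millford 21.113, Pinehurst 2.351.
Webster allocation: Stonebridge 5, Fernley 5, Ashgrove 1, Oakdale 97, Rivermont 4, Millford 21, Pinehurst 2.
Oakdale has quota 95.977 (lower 95, upper 96) but receives 97 — outside the quota interval.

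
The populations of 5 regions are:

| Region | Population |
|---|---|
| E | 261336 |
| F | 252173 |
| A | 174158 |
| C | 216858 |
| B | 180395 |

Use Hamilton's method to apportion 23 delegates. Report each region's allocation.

E 5, F 5, A 4, C 5, B 4

Total 1084920; standard divisor 1084920/23 ≈ 47170.435.
Standard quotas: E 5.5402, F 5.3460, A 3.6921, C 4.5973, B 3.8243.
Lower quotas: E 5, F 5, A 3, C 4, B 3 (sum 20, leaving 3 seats).
Remainders in descending order: B 0.8243, A 0.6921, C 0.5973, E 0.5402, F 0.3460.
The surplus seats go to B, A, C.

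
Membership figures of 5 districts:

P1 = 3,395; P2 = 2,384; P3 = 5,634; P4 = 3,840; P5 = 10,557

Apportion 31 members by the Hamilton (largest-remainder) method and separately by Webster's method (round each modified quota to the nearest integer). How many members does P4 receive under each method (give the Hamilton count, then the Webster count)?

Hamilton: P1 4, P2 3, P3 7, P4 4, P5 13.
Webster: P1 4, P2 3, P3 7, P4 5, P5 12.
P4 gets 4 under Hamilton and 5 under Webster.

4 and 5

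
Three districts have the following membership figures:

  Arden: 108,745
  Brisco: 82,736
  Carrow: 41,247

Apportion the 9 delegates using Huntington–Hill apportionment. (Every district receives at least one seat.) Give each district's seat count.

Arden=4, Brisco=3, Carrow=2

With divisor 26741: modified quotas Arden 4.067, Brisco 3.094, Carrow 1.542.
Geometric-mean thresholds: Arden √(4·5)=4.472, Brisco √(3·4)=3.464, Carrow √(1·2)=1.414.
Each quota rounded against its threshold gives Arden 4, Brisco 3, Carrow 2 (total 9).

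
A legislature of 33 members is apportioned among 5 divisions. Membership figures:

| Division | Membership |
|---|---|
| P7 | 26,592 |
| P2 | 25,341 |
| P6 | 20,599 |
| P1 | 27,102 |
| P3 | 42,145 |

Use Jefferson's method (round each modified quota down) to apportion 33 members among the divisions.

Standard divisor 141779/33 ≈ 4296.333; standard quotas: P7 6.189, P2 5.898, P6 4.795, P1 6.308, P3 9.810.
Rounding down gives 6, 5, 4, 6, 9 = 30 seats, so the divisor must be adjusted.
With modified divisor 4000: modified quotas P7 6.648, P2 6.335, P6 5.150, P1 6.776, P3 10.536.
Rounding down: P7 6, P2 6, P6 5, P1 6, P3 10 (total 33).

P7=6, P2=6, P6=5, P1=6, P3=10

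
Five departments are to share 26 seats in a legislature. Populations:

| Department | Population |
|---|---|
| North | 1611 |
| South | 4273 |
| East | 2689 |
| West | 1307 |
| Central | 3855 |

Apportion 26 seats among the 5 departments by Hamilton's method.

The standard divisor is 13735/26 ≈ 528.269.
Standard quotas: North 3.050, South 8.089, East 5.090, West 2.474, Central 7.297.
Lower quotas: North 3, South 8, East 5, West 2, Central 7 (sum 25, leaving 1 seat).
Remainders in descending order: West 0.474, Central 0.297, East 0.090, South 0.089, North 0.050.
The surplus seat goes to West.

North: 3, South: 8, East: 5, West: 3, Central: 7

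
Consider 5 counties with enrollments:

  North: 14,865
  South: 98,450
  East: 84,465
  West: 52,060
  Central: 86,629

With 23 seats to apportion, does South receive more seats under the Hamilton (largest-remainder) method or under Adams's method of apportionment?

Hamilton: North 1, South 7, East 6, West 3, Central 6.
Adams: North 1, South 6, East 6, West 4, Central 6.
South gets 7 under Hamilton and 6 under Adams.

Hamilton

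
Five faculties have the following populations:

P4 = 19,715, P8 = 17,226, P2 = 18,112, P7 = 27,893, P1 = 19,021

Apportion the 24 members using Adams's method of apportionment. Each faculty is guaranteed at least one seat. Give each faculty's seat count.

Standard divisor 101967/24 ≈ 4248.625; standard quotas: P4 4.640, P8 4.054, P2 4.263, P7 6.565, P1 4.477.
Rounding up gives 5, 5, 5, 7, 5 = 27 seats, so the divisor must be adjusted.
With modified divisor 4700: modified quotas P4 4.195, P8 3.665, P2 3.854, P7 5.935, P1 4.047.
Rounding up: P4 5, P8 4, P2 4, P7 6, P1 5 (total 24).

P4 5, P8 4, P2 4, P7 6, P1 5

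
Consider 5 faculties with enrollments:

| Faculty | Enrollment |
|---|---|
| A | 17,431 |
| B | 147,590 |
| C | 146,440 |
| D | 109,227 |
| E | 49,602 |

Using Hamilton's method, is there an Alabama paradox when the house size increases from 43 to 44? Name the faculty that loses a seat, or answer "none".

A

At 43 seats: A 2, B 13, C 13, D 10, E 5.
At 44 seats: A 1, B 14, C 14, D 10, E 5.
A drops from 2 to 1.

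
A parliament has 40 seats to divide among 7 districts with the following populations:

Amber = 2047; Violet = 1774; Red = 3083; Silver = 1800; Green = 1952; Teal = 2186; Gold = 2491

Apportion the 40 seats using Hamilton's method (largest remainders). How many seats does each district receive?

Amber 5; Violet 5; Red 8; Silver 5; Green 5; Teal 6; Gold 6

Total 15333; standard divisor 15333/40 ≈ 383.325.
Standard quotas: Amber 5.340, Violet 4.628, Red 8.043, Silver 4.696, Green 5.092, Teal 5.703, Gold 6.498.
Lower quotas: Amber 5, Violet 4, Red 8, Silver 4, Green 5, Teal 5, Gold 6 (sum 37, leaving 3 seats).
Remainders in descending order: Teal 0.703, Silver 0.696, Violet 0.628, Gold 0.498, Amber 0.340, Green 0.092, Red 0.043.
The surplus seats go to Teal, Silver, Violet.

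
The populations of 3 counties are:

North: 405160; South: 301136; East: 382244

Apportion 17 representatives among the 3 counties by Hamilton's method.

Standard divisor: 1088540 ÷ 17 ≈ 64031.765.
Standard quotas: North 6.3275, South 4.7029, East 5.9696.
Lower quotas: North 6, South 4, East 5 (sum 15, leaving 2 seats).
Remainders in descending order: East 0.9696, South 0.7029, North 0.3275.
The surplus seats go to East, South.

North=6; South=5; East=6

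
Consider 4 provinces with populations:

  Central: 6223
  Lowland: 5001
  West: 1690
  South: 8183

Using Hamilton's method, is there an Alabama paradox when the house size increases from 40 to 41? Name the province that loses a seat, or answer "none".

At 40 seats: Central 12, Lowland 9, West 3, South 16.
At 41 seats: Central 12, Lowland 10, West 3, South 16.
No province's allocation decreased.

none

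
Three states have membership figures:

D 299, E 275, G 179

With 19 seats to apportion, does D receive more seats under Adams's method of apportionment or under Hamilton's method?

Adams: D 7, E 7, G 5.
Hamilton: D 8, E 7, G 4.
D gets 7 under Adams and 8 under Hamilton.

Hamilton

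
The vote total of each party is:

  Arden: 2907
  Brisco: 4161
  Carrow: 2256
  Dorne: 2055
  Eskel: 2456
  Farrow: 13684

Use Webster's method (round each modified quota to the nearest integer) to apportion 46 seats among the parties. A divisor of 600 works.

Arden: 5, Brisco: 7, Carrow: 4, Dorne: 3, Eskel: 4, Farrow: 23

With modified divisor 600: modified quotas Arden 4.845, Brisco 6.935, Carrow 3.760, Dorne 3.425, Eskel 4.093, Farrow 22.807.
Rounding to the nearest integer: Arden 5, Brisco 7, Carrow 4, Dorne 3, Eskel 4, Farrow 23 (total 46).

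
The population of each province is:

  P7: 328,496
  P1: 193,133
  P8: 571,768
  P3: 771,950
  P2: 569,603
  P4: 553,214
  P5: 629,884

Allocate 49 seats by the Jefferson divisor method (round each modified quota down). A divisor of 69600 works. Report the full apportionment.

P7 4, P1 2, P8 8, P3 11, P2 8, P4 7, P5 9

With modified divisor 69600: modified quotas P7 4.720, P1 2.775, P8 8.215, P3 11.091, P2 8.184, P4 7.948, P5 9.050.
Rounding down: P7 4, P1 2, P8 8, P3 11, P2 8, P4 7, P5 9 (total 49).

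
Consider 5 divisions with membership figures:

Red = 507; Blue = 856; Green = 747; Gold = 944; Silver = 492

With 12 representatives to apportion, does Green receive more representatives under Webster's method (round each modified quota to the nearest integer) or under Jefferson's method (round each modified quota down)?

Jefferson

Webster: Red 2, Blue 3, Green 2, Gold 3, Silver 2.
Jefferson: Red 2, Blue 3, Green 3, Gold 3, Silver 1.
Green gets 2 under Webster and 3 under Jefferson.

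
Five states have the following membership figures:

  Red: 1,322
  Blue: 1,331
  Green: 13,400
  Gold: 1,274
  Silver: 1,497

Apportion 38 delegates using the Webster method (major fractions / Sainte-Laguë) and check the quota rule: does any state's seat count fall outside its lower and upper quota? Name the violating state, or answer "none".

Green

Standard quotas: Red 2.669, Blue 2.687, Green 27.051, Gold 2.572, Silver 3.022.
Webster allocation: Red 3, Blue 3, Green 26, Gold 3, Silver 3.
Green has quota 27.051 (lower 27, upper 28) but receives 26 — outside the quota interval.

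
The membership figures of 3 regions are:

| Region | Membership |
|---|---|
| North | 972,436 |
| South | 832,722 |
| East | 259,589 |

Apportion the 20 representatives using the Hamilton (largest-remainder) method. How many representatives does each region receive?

Standard divisor: 2064747 ÷ 20 ≈ 103237.35.
Standard quotas: North 9.4194, South 8.0661, East 2.5145.
Lower quotas: North 9, South 8, East 2 (sum 19, leaving 1 seat).
Remainders in descending order: East 0.5145, North 0.4194, South 0.0661.
The surplus seat goes to East.

North: 9; South: 8; East: 3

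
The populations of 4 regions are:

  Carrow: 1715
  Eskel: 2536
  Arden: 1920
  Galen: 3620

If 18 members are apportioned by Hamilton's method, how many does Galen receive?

7

The standard divisor is 9791/18 ≈ 543.944.
Standard quotas: Carrow 3.153, Eskel 4.662, Arden 3.530, Galen 6.655.
Lower quotas: Carrow 3, Eskel 4, Arden 3, Galen 6 (sum 16, leaving 2 seats).
Remainders in descending order: Eskel 0.662, Galen 0.655, Arden 0.530, Carrow 0.153.
The surplus seats go to Eskel, Galen.
Galen receives 7.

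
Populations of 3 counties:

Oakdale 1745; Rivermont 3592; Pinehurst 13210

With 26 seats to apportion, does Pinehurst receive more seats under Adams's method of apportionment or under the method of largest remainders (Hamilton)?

Hamilton

Adams: Oakdale 3, Rivermont 5, Pinehurst 18.
Hamilton: Oakdale 2, Rivermont 5, Pinehurst 19.
Pinehurst gets 18 under Adams and 19 under Hamilton.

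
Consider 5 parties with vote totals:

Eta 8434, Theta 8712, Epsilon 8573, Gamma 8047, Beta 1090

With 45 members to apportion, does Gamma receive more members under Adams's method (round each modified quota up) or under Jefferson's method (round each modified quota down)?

Jefferson

Adams: Eta 11, Theta 11, Epsilon 11, Gamma 10, Beta 2.
Jefferson: Eta 11, Theta 11, Epsilon 11, Gamma 11, Beta 1.
Gamma gets 10 under Adams and 11 under Jefferson.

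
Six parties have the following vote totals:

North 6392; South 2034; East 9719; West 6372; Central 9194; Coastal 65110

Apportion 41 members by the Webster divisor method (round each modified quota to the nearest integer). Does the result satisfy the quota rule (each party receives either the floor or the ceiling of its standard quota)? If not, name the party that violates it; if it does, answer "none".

Coastal

Standard quotas: North 2.652, South 0.844, East 4.032, West 2.644, Central 3.815, Coastal 27.014.
Webster allocation: North 3, South 1, East 4, West 3, Central 4, Coastal 26.
Coastal has quota 27.014 (lower 27, upper 28) but receives 26 — outside the quota interval.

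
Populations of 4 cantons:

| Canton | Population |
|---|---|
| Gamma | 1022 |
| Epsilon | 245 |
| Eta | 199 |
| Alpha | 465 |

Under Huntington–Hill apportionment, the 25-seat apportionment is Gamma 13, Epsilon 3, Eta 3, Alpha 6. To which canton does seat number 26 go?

Gamma

Priority for the next seat is population ÷ (√(s·(s+1))).
Priorities: Gamma 75.756, Epsilon 70.725, Eta 57.446, Alpha 71.751.
Highest priority: Gamma.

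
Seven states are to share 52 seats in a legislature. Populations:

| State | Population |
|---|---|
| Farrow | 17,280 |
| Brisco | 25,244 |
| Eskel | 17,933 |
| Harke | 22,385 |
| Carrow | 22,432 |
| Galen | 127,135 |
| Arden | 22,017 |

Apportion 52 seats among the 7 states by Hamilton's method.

The standard divisor is 254426/52 ≈ 4892.808.
Standard quotas: Farrow 3.5317, Brisco 5.1594, Eskel 3.6652, Harke 4.5751, Carrow 4.5847, Galen 25.9841, Arden 4.4999.
Lower quotas: Farrow 3, Brisco 5, Eskel 3, Harke 4, Carrow 4, Galen 25, Arden 4 (sum 48, leaving 4 seats).
Remainders in descending order: Galen 0.9841, Eskel 0.6652, Carrow 0.5847, Harke 0.5751, Farrow 0.5317, Arden 0.4999, Brisco 0.1594.
Largest remainders: Galen, Eskel, Carrow, Harke receive the extra seats.

Farrow: 3, Brisco: 5, Eskel: 4, Harke: 5, Carrow: 5, Galen: 26, Arden: 4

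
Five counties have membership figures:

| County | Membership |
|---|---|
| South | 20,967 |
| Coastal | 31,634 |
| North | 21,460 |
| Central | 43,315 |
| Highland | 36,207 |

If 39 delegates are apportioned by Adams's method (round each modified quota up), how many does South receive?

5

Standard divisor 153583/39 ≈ 3938.026; standard quotas: South 5.324, Coastal 8.033, North 5.449, Central 10.999, Highland 9.194.
Rounding up gives 6, 9, 6, 11, 10 = 42 seats, so the divisor must be adjusted.
With modified divisor 4240: modified quotas South 4.945, Coastal 7.461, North 5.061, Central 10.216, Highland 8.539.
Rounding up: South 5, Coastal 8, North 6, Central 11, Highland 9 (total 39).
South receives 5.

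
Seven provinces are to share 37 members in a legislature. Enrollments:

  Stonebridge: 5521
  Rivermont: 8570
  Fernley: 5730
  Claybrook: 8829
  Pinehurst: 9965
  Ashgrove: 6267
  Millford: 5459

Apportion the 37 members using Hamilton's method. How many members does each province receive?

Stonebridge=4; Rivermont=6; Fernley=4; Claybrook=7; Pinehurst=7; Ashgrove=5; Millford=4

The standard divisor is 50341/37 ≈ 1360.568.
Standard quotas: Stonebridge 4.0579, Rivermont 6.2988, Fernley 4.2115, Claybrook 6.4892, Pinehurst 7.3241, Ashgrove 4.6062, Millford 4.0123.
Lower quotas: Stonebridge 4, Rivermont 6, Fernley 4, Claybrook 6, Pinehurst 7, Ashgrove 4, Millford 4 (sum 35, leaving 2 seats).
Remainders in descending order: Ashgrove 0.6062, Claybrook 0.4892, Pinehurst 0.3241, Rivermont 0.2988, Fernley 0.2115, Stonebridge 0.0579, Millford 0.0123.
Largest remainders: Ashgrove, Claybrook receive the extra seats.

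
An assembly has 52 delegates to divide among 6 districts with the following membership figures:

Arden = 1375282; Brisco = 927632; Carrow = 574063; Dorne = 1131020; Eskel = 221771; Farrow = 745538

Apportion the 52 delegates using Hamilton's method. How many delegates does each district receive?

Arden 14, Brisco 10, Carrow 6, Dorne 12, Eskel 2, Farrow 8

Standard divisor: 4975306 ÷ 52 ≈ 95678.962.
Standard quotas: Arden 14.3739, Brisco 9.6953, Carrow 5.9999, Dorne 11.8210, Eskel 2.3179, Farrow 7.7921.
Lower quotas: Arden 14, Brisco 9, Carrow 5, Dorne 11, Eskel 2, Farrow 7 (sum 48, leaving 4 seats).
Remainders in descending order: Carrow 0.9999, Dorne 0.8210, Farrow 0.7921, Brisco 0.6953, Arden 0.3739, Eskel 0.3179.
The surplus seats go to Carrow, Dorne, Farrow, Brisco.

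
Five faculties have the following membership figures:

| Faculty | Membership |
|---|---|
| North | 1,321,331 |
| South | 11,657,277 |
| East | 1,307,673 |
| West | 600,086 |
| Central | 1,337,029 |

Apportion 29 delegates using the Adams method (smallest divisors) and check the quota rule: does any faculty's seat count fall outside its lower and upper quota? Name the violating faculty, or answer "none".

South

Standard quotas: North 2.362, South 20.838, East 2.338, West 1.073, Central 2.390.
Adams allocation: North 3, South 19, East 3, West 1, Central 3.
South has quota 20.838 (lower 20, upper 21) but receives 19 — outside the quota interval.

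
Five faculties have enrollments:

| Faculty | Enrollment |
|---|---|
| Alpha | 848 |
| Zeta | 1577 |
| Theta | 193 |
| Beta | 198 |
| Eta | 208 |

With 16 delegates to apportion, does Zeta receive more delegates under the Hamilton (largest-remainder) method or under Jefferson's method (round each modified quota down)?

Hamilton: Alpha 5, Zeta 8, Theta 1, Beta 1, Eta 1.
Jefferson: Alpha 4, Zeta 9, Theta 1, Beta 1, Eta 1.
Zeta gets 8 under Hamilton and 9 under Jefferson.

Jefferson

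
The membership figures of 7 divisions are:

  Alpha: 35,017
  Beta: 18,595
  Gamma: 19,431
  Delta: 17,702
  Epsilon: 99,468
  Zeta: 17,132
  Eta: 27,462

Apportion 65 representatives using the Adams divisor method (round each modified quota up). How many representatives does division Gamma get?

Standard divisor 234807/65 ≈ 3612.415; standard quotas: Alpha 9.694, Beta 5.148, Gamma 5.379, Delta 4.900, Epsilon 27.535, Zeta 4.743, Eta 7.602.
Rounding up gives 10, 6, 6, 5, 28, 5, 8 = 68 seats, so the divisor must be adjusted.
With modified divisor 3860: modified quotas Alpha 9.072, Beta 4.817, Gamma 5.034, Delta 4.586, Epsilon 25.769, Zeta 4.438, Eta 7.115.
Rounding up: Alpha 10, Beta 5, Gamma 6, Delta 5, Epsilon 26, Zeta 5, Eta 8 (total 65).
Gamma receives 6.

6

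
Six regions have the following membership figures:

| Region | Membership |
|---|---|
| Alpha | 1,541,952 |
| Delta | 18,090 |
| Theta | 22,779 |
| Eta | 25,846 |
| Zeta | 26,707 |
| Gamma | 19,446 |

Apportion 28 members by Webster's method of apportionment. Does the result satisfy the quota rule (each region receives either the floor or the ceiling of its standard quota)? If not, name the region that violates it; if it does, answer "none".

Alpha

Standard quotas: Alpha 26.090, Delta 0.306, Theta 0.385, Eta 0.437, Zeta 0.452, Gamma 0.329.
Webster allocation: Alpha 28, Delta 0, Theta 0, Eta 0, Zeta 0, Gamma 0.
Alpha has quota 26.090 (lower 26, upper 27) but receives 28 — outside the quota interval.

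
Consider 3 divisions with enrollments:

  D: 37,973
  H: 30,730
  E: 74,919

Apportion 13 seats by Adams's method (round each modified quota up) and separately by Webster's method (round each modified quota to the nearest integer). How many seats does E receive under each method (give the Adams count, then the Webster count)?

6 and 7

Adams: D 4, H 3, E 6.
Webster: D 3, H 3, E 7.
E gets 6 under Adams and 7 under Webster.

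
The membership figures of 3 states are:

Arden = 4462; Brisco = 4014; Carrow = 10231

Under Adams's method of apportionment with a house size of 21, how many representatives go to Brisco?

Standard divisor 18707/21 ≈ 890.81; standard quotas: Arden 5.009, Brisco 4.506, Carrow 11.485.
Rounding up gives 6, 5, 12 = 23 seats, so the divisor must be adjusted.
With modified divisor 970: modified quotas Arden 4.600, Brisco 4.138, Carrow 10.547.
Rounding up: Arden 5, Brisco 5, Carrow 11 (total 21).
Brisco receives 5.

5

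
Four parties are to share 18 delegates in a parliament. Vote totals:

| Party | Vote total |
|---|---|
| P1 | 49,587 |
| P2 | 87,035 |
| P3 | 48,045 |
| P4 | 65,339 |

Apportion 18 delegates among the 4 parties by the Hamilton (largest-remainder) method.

P1=4, P2=6, P3=3, P4=5

The standard divisor is 250006/18 ≈ 13889.222.
Standard quotas: P1 3.5702, P2 6.2664, P3 3.4592, P4 4.7043.
Lower quotas: P1 3, P2 6, P3 3, P4 4 (sum 16, leaving 2 seats).
Remainders in descending order: P4 0.7043, P1 0.5702, P3 0.4592, P2 0.2664.
Largest remainders: P4, P1 receive the extra seats.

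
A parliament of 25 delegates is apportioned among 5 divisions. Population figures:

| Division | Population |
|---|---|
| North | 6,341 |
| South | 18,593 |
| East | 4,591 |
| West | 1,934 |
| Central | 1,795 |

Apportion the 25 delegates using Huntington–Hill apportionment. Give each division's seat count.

With divisor 1346: modified quotas North 4.711, South 13.814, East 3.411, West 1.437, Central 1.334.
Geometric-mean thresholds: North √(4·5)=4.472, South √(13·14)=13.491, East √(3·4)=3.464, West √(1·2)=1.414, Central √(1·2)=1.414.
Each quota rounded against its threshold gives North 5, South 14, East 3, West 2, Central 1 (total 25).

North 5, South 14, East 3, West 2, Central 1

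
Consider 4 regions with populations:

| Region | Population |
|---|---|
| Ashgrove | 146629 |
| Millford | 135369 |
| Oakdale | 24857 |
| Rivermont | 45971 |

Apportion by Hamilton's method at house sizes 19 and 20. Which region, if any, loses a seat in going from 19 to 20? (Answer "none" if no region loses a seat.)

none

At 19 seats: Ashgrove 8, Millford 7, Oakdale 1, Rivermont 3.
At 20 seats: Ashgrove 8, Millford 8, Oakdale 1, Rivermont 3.
No region's allocation decreased.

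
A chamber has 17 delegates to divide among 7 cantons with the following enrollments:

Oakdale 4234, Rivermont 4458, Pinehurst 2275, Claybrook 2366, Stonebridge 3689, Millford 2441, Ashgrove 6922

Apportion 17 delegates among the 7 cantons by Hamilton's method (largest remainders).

Oakdale=3, Rivermont=3, Pinehurst=1, Claybrook=2, Stonebridge=2, Millford=2, Ashgrove=4

Total 26385; standard divisor 26385/17 ≈ 1552.059.
Standard quotas: Oakdale 2.7280, Rivermont 2.8723, Pinehurst 1.4658, Claybrook 1.5244, Stonebridge 2.3768, Millford 1.5727, Ashgrove 4.4599.
Lower quotas: Oakdale 2, Rivermont 2, Pinehurst 1, Claybrook 1, Stonebridge 2, Millford 1, Ashgrove 4 (sum 13, leaving 4 seats).
Remainders in descending order: Rivermont 0.8723, Oakdale 0.7280, Millford 0.5727, Claybrook 0.5244, Pinehurst 0.4658, Ashgrove 0.4599, Stonebridge 0.3768.
The surplus seats go to Rivermont, Oakdale, Millford, Claybrook.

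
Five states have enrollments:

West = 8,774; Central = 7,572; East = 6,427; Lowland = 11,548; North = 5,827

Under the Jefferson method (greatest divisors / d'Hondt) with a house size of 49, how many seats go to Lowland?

Standard divisor 40148/49 ≈ 819.347; standard quotas: West 10.709, Central 9.242, East 7.844, Lowland 14.094, North 7.112.
Rounding down gives 10, 9, 7, 14, 7 = 47 seats, so the divisor must be adjusted.
With modified divisor 780: modified quotas West 11.249, Central 9.708, East 8.240, Lowland 14.805, North 7.471.
Rounding down: West 11, Central 9, East 8, Lowland 14, North 7 (total 49).
Lowland receives 14.

14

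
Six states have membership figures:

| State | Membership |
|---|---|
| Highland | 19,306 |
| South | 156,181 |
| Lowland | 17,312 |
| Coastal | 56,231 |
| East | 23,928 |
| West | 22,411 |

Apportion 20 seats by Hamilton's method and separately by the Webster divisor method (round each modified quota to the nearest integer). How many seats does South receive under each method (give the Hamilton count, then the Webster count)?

Hamilton: Highland 1, South 11, Lowland 1, Coastal 4, East 2, West 1.
Webster: Highland 1, South 10, Lowland 1, Coastal 4, East 2, West 2.
South gets 11 under Hamilton and 10 under Webster.

11 and 10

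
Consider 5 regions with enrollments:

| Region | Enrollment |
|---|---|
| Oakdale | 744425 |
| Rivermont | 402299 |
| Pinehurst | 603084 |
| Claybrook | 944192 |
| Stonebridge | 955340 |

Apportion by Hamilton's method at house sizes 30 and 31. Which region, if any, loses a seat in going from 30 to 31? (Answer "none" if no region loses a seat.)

none

At 30 seats: Oakdale 6, Rivermont 3, Pinehurst 5, Claybrook 8, Stonebridge 8.
At 31 seats: Oakdale 6, Rivermont 4, Pinehurst 5, Claybrook 8, Stonebridge 8.
No region's allocation decreased.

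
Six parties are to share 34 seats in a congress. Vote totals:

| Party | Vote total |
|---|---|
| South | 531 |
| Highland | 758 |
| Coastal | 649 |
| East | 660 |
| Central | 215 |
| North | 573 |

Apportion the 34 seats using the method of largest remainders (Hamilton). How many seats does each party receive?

Standard divisor: 3386 ÷ 34 ≈ 99.588.
Standard quotas: South 5.332, Highland 7.611, Coastal 6.517, East 6.627, Central 2.159, North 5.754.
Lower quotas: South 5, Highland 7, Coastal 6, East 6, Central 2, North 5 (sum 31, leaving 3 seats).
Remainders in descending order: North 0.754, East 0.627, Highland 0.611, Coastal 0.517, South 0.332, Central 0.159.
The surplus seats go to North, East, Highland.

South=5, Highland=8, Coastal=6, East=7, Central=2, North=6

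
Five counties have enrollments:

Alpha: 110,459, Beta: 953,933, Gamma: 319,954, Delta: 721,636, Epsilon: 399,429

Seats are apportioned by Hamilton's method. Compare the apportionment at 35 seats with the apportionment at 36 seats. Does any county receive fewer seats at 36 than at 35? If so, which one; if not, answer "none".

At 35 seats: Alpha 2, Beta 13, Gamma 4, Delta 10, Epsilon 6.
At 36 seats: Alpha 1, Beta 14, Gamma 5, Delta 10, Epsilon 6.
Alpha drops from 2 to 1.

Alpha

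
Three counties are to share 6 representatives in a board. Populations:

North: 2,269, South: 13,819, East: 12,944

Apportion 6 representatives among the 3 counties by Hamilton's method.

North: 0, South: 3, East: 3

Standard divisor: 29032 ÷ 6 ≈ 4838.667.
Standard quotas: North 0.4689, South 2.8560, East 2.6751.
Lower quotas: North 0, South 2, East 2 (sum 4, leaving 2 seats).
Remainders in descending order: South 0.8560, East 0.6751, North 0.4689.
The surplus seats go to South, East.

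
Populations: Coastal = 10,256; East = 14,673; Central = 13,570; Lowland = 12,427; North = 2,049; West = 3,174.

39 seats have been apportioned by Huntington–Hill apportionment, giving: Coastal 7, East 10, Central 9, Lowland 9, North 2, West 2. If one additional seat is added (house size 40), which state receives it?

Priority for the next seat is population ÷ (√(s·(s+1))).
Priorities: Coastal 1370.516, East 1399.016, Central 1430.404, Lowland 1309.921, North 836.501, West 1295.780.
Highest priority: Central.

Central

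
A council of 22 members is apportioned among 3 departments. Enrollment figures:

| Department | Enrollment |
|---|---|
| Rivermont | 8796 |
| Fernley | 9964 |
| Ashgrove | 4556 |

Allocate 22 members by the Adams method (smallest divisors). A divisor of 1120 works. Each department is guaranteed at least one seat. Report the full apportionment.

With modified divisor 1120: modified quotas Rivermont 7.854, Fernley 8.896, Ashgrove 4.068.
Rounding up: Rivermont 8, Fernley 9, Ashgrove 5 (total 22).

Rivermont: 8; Fernley: 9; Ashgrove: 5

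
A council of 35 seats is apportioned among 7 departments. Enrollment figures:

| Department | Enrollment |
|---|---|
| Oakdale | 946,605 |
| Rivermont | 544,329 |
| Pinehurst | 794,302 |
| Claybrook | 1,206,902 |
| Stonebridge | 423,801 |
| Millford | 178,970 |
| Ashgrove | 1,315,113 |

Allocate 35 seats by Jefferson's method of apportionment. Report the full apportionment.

Standard divisor 5410022/35 ≈ 154572.057; standard quotas: Oakdale 6.124, Rivermont 3.522, Pinehurst 5.139, Claybrook 7.808, Stonebridge 2.742, Millford 1.158, Ashgrove 8.508.
Rounding down gives 6, 3, 5, 7, 2, 1, 8 = 32 seats, so the divisor must be adjusted.
With modified divisor 138700: modified quotas Oakdale 6.825, Rivermont 3.925, Pinehurst 5.727, Claybrook 8.702, Stonebridge 3.056, Millford 1.290, Ashgrove 9.482.
Rounding down: Oakdale 6, Rivermont 3, Pinehurst 5, Claybrook 8, Stonebridge 3, Millford 1, Ashgrove 9 (total 35).

Oakdale: 6, Rivermont: 3, Pinehurst: 5, Claybrook: 8, Stonebridge: 3, Millford: 1, Ashgrove: 9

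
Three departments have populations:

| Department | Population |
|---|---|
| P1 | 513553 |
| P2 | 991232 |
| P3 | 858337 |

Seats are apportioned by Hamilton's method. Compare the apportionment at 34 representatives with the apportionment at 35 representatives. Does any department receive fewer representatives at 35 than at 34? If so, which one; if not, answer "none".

P1

At 34 seats: P1 8, P2 14, P3 12.
At 35 seats: P1 7, P2 15, P3 13.
P1 drops from 8 to 7.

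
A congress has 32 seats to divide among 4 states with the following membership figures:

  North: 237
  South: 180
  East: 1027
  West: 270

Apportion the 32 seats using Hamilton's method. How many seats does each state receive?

North 5; South 3; East 19; West 5

The standard divisor is 1714/32 ≈ 53.562.
Standard quotas: North 4.425, South 3.361, East 19.174, West 5.041.
Lower quotas: North 4, South 3, East 19, West 5 (sum 31, leaving 1 seat).
Remainders in descending order: North 0.425, South 0.361, East 0.174, West 0.041.
Largest remainder: North receives the extra seat.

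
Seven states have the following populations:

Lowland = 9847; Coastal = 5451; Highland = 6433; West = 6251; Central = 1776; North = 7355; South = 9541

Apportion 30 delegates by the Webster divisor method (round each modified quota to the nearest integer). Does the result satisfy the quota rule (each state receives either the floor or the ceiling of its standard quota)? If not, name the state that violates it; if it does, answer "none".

none

Standard quotas: Lowland 6.332, Coastal 3.505, Highland 4.137, West 4.020, Central 1.142, North 4.729, South 6.135.
Webster allocation: Lowland 6, Coastal 4, Highland 4, West 4, Central 1, North 5, South 6.
Every allocation lies between the lower and upper quota.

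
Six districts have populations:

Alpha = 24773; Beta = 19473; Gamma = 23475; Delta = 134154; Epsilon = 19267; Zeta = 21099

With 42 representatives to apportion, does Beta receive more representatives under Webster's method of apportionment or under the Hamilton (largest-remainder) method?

Hamilton

Webster: Alpha 4, Beta 3, Gamma 4, Delta 24, Epsilon 3, Zeta 4.
Hamilton: Alpha 4, Beta 4, Gamma 4, Delta 23, Epsilon 3, Zeta 4.
Beta gets 3 under Webster and 4 under Hamilton.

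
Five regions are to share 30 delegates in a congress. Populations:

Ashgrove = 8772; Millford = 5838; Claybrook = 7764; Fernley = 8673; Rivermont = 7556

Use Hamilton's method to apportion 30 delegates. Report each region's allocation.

Ashgrove 7, Millford 4, Claybrook 6, Fernley 7, Rivermont 6

Standard divisor: 38603 ÷ 30 ≈ 1286.767.
Standard quotas: Ashgrove 6.8171, Millford 4.5370, Claybrook 6.0337, Fernley 6.7401, Rivermont 5.8721.
Lower quotas: Ashgrove 6, Millford 4, Claybrook 6, Fernley 6, Rivermont 5 (sum 27, leaving 3 seats).
Remainders in descending order: Rivermont 0.8721, Ashgrove 0.8171, Fernley 0.7401, Millford 0.5370, Claybrook 0.0337.
Largest remainders: Rivermont, Ashgrove, Fernley receive the extra seats.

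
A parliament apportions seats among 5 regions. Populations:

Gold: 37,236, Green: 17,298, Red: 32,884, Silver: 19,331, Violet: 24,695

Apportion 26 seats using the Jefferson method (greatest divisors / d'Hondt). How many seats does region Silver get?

Standard divisor 131444/26 ≈ 5055.538; standard quotas: Gold 7.365, Green 3.422, Red 6.505, Silver 3.824, Violet 4.885.
Rounding down gives 7, 3, 6, 3, 4 = 23 seats, so the divisor must be adjusted.
With modified divisor 4680: modified quotas Gold 7.956, Green 3.696, Red 7.026, Silver 4.131, Violet 5.277.
Rounding down: Gold 7, Green 3, Red 7, Silver 4, Violet 5 (total 26).
Silver receives 4.

4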